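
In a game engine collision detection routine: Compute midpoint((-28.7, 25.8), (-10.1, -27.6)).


M = (((-28.7)+(-10.1))/2, (25.8+(-27.6))/2)
= (-19.4, -0.9)

(-19.4, -0.9)


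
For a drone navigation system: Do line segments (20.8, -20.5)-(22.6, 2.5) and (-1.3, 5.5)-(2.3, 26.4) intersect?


Cross products: d1=-555.49, d2=-510.31, d3=555.1, d4=509.92
d1*d2 < 0 and d3*d4 < 0? no

No, they don't intersect


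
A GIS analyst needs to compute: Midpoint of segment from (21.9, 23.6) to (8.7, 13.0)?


M = ((21.9+8.7)/2, (23.6+13)/2)
= (15.3, 18.3)

(15.3, 18.3)


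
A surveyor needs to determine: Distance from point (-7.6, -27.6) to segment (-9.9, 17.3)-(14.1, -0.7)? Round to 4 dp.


Project P onto AB: t = 0.9593 (clamped to [0,1])
Closest point on segment: (13.124, 0.032)
Distance: 34.54

34.54


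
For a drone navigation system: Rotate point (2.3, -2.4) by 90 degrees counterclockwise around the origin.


90° CCW: (x,y) -> (-y, x)
(2.3,-2.4) -> (2.4, 2.3)

(2.4, 2.3)


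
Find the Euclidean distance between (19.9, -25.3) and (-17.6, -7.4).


dx=-37.5, dy=17.9
d^2 = (-37.5)^2 + 17.9^2 = 1726.66
d = sqrt(1726.66) = 41.5531

41.5531


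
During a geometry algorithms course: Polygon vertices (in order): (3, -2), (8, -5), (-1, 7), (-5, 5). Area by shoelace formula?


Shoelace sum: (3*(-5) - 8*(-2)) + (8*7 - (-1)*(-5)) + ((-1)*5 - (-5)*7) + ((-5)*(-2) - 3*5)
= 77
Area = |77|/2 = 38.5

38.5


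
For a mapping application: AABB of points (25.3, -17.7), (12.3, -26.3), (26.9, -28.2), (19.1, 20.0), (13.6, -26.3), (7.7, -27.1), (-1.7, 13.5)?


x range: [-1.7, 26.9]
y range: [-28.2, 20]
Bounding box: (-1.7,-28.2) to (26.9,20)

(-1.7,-28.2) to (26.9,20)


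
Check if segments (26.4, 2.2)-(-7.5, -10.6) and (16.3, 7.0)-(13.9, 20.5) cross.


Cross products: d1=-124.83, d2=363.54, d3=-292, d4=-780.37
d1*d2 < 0 and d3*d4 < 0? no

No, they don't intersect


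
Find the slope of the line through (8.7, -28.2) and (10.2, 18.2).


slope = (y2-y1)/(x2-x1) = (18.2-(-28.2))/(10.2-8.7) = 46.4/1.5 = 30.9333

30.9333


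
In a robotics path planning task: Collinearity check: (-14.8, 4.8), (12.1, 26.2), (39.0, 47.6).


Cross product: (12.1-(-14.8))*(47.6-4.8) - (26.2-4.8)*(39-(-14.8))
= 0

Yes, collinear


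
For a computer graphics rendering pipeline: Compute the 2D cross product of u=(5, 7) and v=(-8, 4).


u x v = u_x*v_y - u_y*v_x = 5*4 - 7*(-8)
= 20 - (-56) = 76

76


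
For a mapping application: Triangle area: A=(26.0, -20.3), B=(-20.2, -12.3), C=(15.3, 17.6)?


Area = |x_A(y_B-y_C) + x_B(y_C-y_A) + x_C(y_A-y_B)|/2
= |(-777.4) + (-765.58) + (-122.4)|/2
= 1665.38/2 = 832.69

832.69


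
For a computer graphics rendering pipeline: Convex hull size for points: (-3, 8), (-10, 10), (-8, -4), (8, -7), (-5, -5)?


Convex hull vertices (CCW): (-10, 10), (-8, -4), (-5, -5), (8, -7), (-3, 8)
Count = 5

5


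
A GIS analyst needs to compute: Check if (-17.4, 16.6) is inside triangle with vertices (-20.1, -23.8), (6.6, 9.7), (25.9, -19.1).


Cross products: AB x AP = 988.23, BC x BP = -558.03, CA x CP = -1845.71
All same sign? no

No, outside


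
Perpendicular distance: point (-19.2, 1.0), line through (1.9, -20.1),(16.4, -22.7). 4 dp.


|cross product| = 251.09
|line direction| = sqrt(217.01) = 14.7313
Distance = 251.09/sqrt(217.01) = 17.0447

17.0447


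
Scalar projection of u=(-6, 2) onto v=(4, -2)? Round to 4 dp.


u.v = -28, |v| = sqrt(20) = 4.4721
Scalar projection = u.v / |v| = -28 / sqrt(20) = -6.261

-6.261


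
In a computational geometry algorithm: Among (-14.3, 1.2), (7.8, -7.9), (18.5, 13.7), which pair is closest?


d(P0,P1) = 23.9002, d(P0,P2) = 35.1011, d(P1,P2) = 24.105
Closest: P0 and P1

Closest pair: (-14.3, 1.2) and (7.8, -7.9), distance = 23.9002


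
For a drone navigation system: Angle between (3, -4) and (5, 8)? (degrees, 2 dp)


u.v = -17, |u| = sqrt(25) = 5, |v| = sqrt(89) = 9.434
cos(theta) = u.v/(|u||v|) = -17/sqrt(2225) = -0.360399
theta = acos(-0.360399) = 111.12 degrees

111.12 degrees


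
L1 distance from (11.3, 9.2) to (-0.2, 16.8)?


|11.3-(-0.2)| + |9.2-16.8| = 11.5 + 7.6 = 19.1

19.1


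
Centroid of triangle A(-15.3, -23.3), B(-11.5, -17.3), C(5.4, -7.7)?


Centroid = ((x_A+x_B+x_C)/3, (y_A+y_B+y_C)/3)
= (((-15.3)+(-11.5)+5.4)/3, ((-23.3)+(-17.3)+(-7.7))/3)
= (-7.1333, -16.1)

(-7.1333, -16.1)


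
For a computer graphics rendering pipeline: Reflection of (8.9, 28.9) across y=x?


Reflection over y=x: (x,y) -> (y,x)
(8.9, 28.9) -> (28.9, 8.9)

(28.9, 8.9)


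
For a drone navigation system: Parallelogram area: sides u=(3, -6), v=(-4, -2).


|u x v| = |3*(-2) - (-6)*(-4)|
= |(-6) - 24| = 30

30


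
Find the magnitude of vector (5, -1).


|u| = sqrt(5^2 + (-1)^2) = sqrt(26) = 5.099

5.099


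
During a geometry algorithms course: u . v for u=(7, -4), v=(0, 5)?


u . v = u_x*v_x + u_y*v_y = 7*0 + (-4)*5
= 0 + (-20) = -20

-20


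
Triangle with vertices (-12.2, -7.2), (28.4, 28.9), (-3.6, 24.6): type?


Side lengths squared: AB^2=2951.57, BC^2=1042.49, CA^2=1085.2
Sorted: [1042.49, 1085.2, 2951.57]
By sides: Scalene, By angles: Obtuse

Scalene, Obtuse


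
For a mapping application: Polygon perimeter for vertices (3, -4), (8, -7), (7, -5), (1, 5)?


Sides: (3, -4)->(8, -7): sqrt(34) = 5.830952, (8, -7)->(7, -5): sqrt(5) = 2.236068, (7, -5)->(1, 5): sqrt(136) = 11.661904, (1, 5)->(3, -4): sqrt(85) = 9.219544
Sum = 28.948468
Perimeter = 28.9485

28.9485


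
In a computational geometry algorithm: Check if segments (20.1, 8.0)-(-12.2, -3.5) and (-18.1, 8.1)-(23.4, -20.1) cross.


Cross products: d1=1073.09, d2=-315.02, d3=-442.53, d4=945.58
d1*d2 < 0 and d3*d4 < 0? yes

Yes, they intersect


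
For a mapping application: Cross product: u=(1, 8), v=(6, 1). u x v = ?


u x v = u_x*v_y - u_y*v_x = 1*1 - 8*6
= 1 - 48 = -47

-47


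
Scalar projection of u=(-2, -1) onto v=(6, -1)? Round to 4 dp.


u.v = -11, |v| = sqrt(37) = 6.0828
Scalar projection = u.v / |v| = -11 / sqrt(37) = -1.8084

-1.8084


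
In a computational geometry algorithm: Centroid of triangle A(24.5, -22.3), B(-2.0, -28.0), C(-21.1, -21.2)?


Centroid = ((x_A+x_B+x_C)/3, (y_A+y_B+y_C)/3)
= ((24.5+(-2)+(-21.1))/3, ((-22.3)+(-28)+(-21.2))/3)
= (0.4667, -23.8333)

(0.4667, -23.8333)


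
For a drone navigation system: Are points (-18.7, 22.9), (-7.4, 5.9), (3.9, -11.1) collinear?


Cross product: ((-7.4)-(-18.7))*((-11.1)-22.9) - (5.9-22.9)*(3.9-(-18.7))
= 0

Yes, collinear


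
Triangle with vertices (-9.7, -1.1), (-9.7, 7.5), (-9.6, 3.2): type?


Side lengths squared: AB^2=73.96, BC^2=18.5, CA^2=18.5
Sorted: [18.5, 18.5, 73.96]
By sides: Isosceles, By angles: Obtuse

Isosceles, Obtuse


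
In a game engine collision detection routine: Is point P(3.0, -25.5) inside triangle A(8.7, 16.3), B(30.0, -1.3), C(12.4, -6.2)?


Cross products: AB x AP = -990.66, BC x BP = 293.62, CA x CP = 282.91
All same sign? no

No, outside


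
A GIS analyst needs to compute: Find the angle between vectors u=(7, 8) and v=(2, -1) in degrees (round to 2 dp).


u.v = 6, |u| = sqrt(113) = 10.6301, |v| = sqrt(5) = 2.2361
cos(theta) = u.v/(|u||v|) = 6/sqrt(565) = 0.252422
theta = acos(0.252422) = 75.38 degrees

75.38 degrees


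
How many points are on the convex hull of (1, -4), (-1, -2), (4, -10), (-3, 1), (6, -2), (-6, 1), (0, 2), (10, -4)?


Convex hull vertices (CCW): (-6, 1), (4, -10), (10, -4), (0, 2)
Count = 4

4


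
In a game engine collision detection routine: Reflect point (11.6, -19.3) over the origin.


Reflection over origin: (x,y) -> (-x,-y)
(11.6, -19.3) -> (-11.6, 19.3)

(-11.6, 19.3)


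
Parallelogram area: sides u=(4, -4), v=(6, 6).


|u x v| = |4*6 - (-4)*6|
= |24 - (-24)| = 48

48


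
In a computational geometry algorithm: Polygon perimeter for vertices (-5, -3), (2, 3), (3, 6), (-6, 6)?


Sides: (-5, -3)->(2, 3): sqrt(85) = 9.219544, (2, 3)->(3, 6): sqrt(10) = 3.162278, (3, 6)->(-6, 6): sqrt(81) = 9, (-6, 6)->(-5, -3): sqrt(82) = 9.055385
Sum = 30.437207
Perimeter = 30.4372

30.4372


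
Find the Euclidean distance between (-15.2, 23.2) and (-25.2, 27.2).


dx=-10, dy=4
d^2 = (-10)^2 + 4^2 = 116
d = sqrt(116) = 10.7703

10.7703


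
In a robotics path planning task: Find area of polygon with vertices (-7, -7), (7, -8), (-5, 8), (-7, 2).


Shoelace sum: ((-7)*(-8) - 7*(-7)) + (7*8 - (-5)*(-8)) + ((-5)*2 - (-7)*8) + ((-7)*(-7) - (-7)*2)
= 230
Area = |230|/2 = 115

115


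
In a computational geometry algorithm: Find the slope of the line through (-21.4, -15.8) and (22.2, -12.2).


slope = (y2-y1)/(x2-x1) = ((-12.2)-(-15.8))/(22.2-(-21.4)) = 3.6/43.6 = 0.0826

0.0826


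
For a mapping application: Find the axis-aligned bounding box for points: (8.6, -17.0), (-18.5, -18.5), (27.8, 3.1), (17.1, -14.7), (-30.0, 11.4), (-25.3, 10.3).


x range: [-30, 27.8]
y range: [-18.5, 11.4]
Bounding box: (-30,-18.5) to (27.8,11.4)

(-30,-18.5) to (27.8,11.4)


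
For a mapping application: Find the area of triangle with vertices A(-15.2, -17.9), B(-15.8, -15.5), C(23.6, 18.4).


Area = |x_A(y_B-y_C) + x_B(y_C-y_A) + x_C(y_A-y_B)|/2
= |515.28 + (-573.54) + (-56.64)|/2
= 114.9/2 = 57.45

57.45


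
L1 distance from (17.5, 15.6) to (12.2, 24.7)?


|17.5-12.2| + |15.6-24.7| = 5.3 + 9.1 = 14.4

14.4


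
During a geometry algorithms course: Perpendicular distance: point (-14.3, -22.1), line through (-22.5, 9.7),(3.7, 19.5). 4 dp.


|cross product| = 913.52
|line direction| = sqrt(782.48) = 27.9728
Distance = 913.52/sqrt(782.48) = 32.6574

32.6574


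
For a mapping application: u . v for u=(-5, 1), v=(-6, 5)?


u . v = u_x*v_x + u_y*v_y = (-5)*(-6) + 1*5
= 30 + 5 = 35

35


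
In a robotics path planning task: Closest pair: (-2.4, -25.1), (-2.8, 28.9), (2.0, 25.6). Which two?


d(P0,P1) = 54.0015, d(P0,P2) = 50.8906, d(P1,P2) = 5.8249
Closest: P1 and P2

Closest pair: (-2.8, 28.9) and (2.0, 25.6), distance = 5.8249


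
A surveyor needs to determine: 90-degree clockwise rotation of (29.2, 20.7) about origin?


90° CW: (x,y) -> (y, -x)
(29.2,20.7) -> (20.7, -29.2)

(20.7, -29.2)


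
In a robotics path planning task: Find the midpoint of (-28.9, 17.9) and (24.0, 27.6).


M = (((-28.9)+24)/2, (17.9+27.6)/2)
= (-2.45, 22.75)

(-2.45, 22.75)


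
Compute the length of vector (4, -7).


|u| = sqrt(4^2 + (-7)^2) = sqrt(65) = 8.0623

8.0623


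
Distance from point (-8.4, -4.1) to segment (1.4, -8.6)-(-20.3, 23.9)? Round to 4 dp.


Project P onto AB: t = 0.235 (clamped to [0,1])
Closest point on segment: (-3.7, -0.9618)
Distance: 5.6514

5.6514


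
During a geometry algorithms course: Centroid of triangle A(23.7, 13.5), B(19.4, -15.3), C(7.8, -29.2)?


Centroid = ((x_A+x_B+x_C)/3, (y_A+y_B+y_C)/3)
= ((23.7+19.4+7.8)/3, (13.5+(-15.3)+(-29.2))/3)
= (16.9667, -10.3333)

(16.9667, -10.3333)


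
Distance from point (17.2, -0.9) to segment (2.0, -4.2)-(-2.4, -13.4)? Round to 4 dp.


Project P onto AB: t = 0 (clamped to [0,1])
Closest point on segment: (2, -4.2)
Distance: 15.5541

15.5541


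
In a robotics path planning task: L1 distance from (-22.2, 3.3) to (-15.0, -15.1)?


|(-22.2)-(-15)| + |3.3-(-15.1)| = 7.2 + 18.4 = 25.6

25.6


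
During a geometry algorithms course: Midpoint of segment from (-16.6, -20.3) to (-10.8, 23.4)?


M = (((-16.6)+(-10.8))/2, ((-20.3)+23.4)/2)
= (-13.7, 1.55)

(-13.7, 1.55)


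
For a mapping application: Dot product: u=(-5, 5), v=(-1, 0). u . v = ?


u . v = u_x*v_x + u_y*v_y = (-5)*(-1) + 5*0
= 5 + 0 = 5

5


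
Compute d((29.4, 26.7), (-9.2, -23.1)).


dx=-38.6, dy=-49.8
d^2 = (-38.6)^2 + (-49.8)^2 = 3970
d = sqrt(3970) = 63.0079

63.0079


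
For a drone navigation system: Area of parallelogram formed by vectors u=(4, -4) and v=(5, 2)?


|u x v| = |4*2 - (-4)*5|
= |8 - (-20)| = 28

28


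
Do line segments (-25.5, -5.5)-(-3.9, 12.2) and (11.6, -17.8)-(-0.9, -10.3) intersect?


Cross products: d1=124.5, d2=-258.75, d3=-922.35, d4=-539.1
d1*d2 < 0 and d3*d4 < 0? no

No, they don't intersect


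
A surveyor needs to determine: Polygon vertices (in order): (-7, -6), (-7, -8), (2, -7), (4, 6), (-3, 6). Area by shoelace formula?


Shoelace sum: ((-7)*(-8) - (-7)*(-6)) + ((-7)*(-7) - 2*(-8)) + (2*6 - 4*(-7)) + (4*6 - (-3)*6) + ((-3)*(-6) - (-7)*6)
= 221
Area = |221|/2 = 110.5

110.5


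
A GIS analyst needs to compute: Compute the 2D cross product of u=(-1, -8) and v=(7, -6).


u x v = u_x*v_y - u_y*v_x = (-1)*(-6) - (-8)*7
= 6 - (-56) = 62

62


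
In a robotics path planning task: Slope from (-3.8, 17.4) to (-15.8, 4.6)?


slope = (y2-y1)/(x2-x1) = (4.6-17.4)/((-15.8)-(-3.8)) = (-12.8)/(-12) = 1.0667

1.0667


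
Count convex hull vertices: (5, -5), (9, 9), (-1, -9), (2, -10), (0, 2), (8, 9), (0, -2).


Convex hull vertices (CCW): (-1, -9), (2, -10), (5, -5), (9, 9), (8, 9), (0, 2)
Count = 6

6


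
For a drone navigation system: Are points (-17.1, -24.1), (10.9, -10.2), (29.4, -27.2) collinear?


Cross product: (10.9-(-17.1))*((-27.2)-(-24.1)) - ((-10.2)-(-24.1))*(29.4-(-17.1))
= -733.15

No, not collinear


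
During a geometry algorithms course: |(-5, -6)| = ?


|u| = sqrt((-5)^2 + (-6)^2) = sqrt(61) = 7.8102

7.8102


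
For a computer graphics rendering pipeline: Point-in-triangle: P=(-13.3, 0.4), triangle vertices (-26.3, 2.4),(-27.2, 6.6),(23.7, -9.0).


Cross products: AB x AP = -52.8, BC x BP = -98.74, CA x CP = -48.2
All same sign? yes

Yes, inside


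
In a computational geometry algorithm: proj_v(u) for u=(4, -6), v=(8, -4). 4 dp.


u.v = 56, |v| = sqrt(80) = 8.9443
Scalar projection = u.v / |v| = 56 / sqrt(80) = 6.261

6.261


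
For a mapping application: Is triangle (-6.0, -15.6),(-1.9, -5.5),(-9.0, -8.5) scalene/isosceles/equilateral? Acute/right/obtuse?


Side lengths squared: AB^2=118.82, BC^2=59.41, CA^2=59.41
Sorted: [59.41, 59.41, 118.82]
By sides: Isosceles, By angles: Right

Isosceles, Right


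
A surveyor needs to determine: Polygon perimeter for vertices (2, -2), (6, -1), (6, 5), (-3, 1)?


Sides: (2, -2)->(6, -1): sqrt(17) = 4.123106, (6, -1)->(6, 5): sqrt(36) = 6, (6, 5)->(-3, 1): sqrt(97) = 9.848858, (-3, 1)->(2, -2): sqrt(34) = 5.830952
Sum = 25.802916
Perimeter = 25.8029

25.8029


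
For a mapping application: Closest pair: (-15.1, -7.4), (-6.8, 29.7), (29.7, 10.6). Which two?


d(P0,P1) = 38.0171, d(P0,P2) = 48.2808, d(P1,P2) = 41.1954
Closest: P0 and P1

Closest pair: (-15.1, -7.4) and (-6.8, 29.7), distance = 38.0171


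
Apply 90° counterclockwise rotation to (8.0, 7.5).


90° CCW: (x,y) -> (-y, x)
(8,7.5) -> (-7.5, 8)

(-7.5, 8)


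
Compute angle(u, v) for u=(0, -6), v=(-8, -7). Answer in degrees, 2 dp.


u.v = 42, |u| = sqrt(36) = 6, |v| = sqrt(113) = 10.6301
cos(theta) = u.v/(|u||v|) = 42/sqrt(4068) = 0.658505
theta = acos(0.658505) = 48.81 degrees

48.81 degrees


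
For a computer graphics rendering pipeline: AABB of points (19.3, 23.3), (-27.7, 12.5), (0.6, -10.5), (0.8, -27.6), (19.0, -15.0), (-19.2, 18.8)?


x range: [-27.7, 19.3]
y range: [-27.6, 23.3]
Bounding box: (-27.7,-27.6) to (19.3,23.3)

(-27.7,-27.6) to (19.3,23.3)


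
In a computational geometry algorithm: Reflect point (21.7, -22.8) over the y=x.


Reflection over y=x: (x,y) -> (y,x)
(21.7, -22.8) -> (-22.8, 21.7)

(-22.8, 21.7)


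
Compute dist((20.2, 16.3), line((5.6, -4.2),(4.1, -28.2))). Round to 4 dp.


|cross product| = 319.65
|line direction| = sqrt(578.25) = 24.0468
Distance = 319.65/sqrt(578.25) = 13.2928

13.2928


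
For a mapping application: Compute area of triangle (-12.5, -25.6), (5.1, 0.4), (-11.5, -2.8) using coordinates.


Area = |x_A(y_B-y_C) + x_B(y_C-y_A) + x_C(y_A-y_B)|/2
= |(-40) + 116.28 + 299|/2
= 375.28/2 = 187.64

187.64


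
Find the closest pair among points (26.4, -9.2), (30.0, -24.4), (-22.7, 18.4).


d(P0,P1) = 15.6205, d(P0,P2) = 56.3256, d(P1,P2) = 67.8906
Closest: P0 and P1

Closest pair: (26.4, -9.2) and (30.0, -24.4), distance = 15.6205


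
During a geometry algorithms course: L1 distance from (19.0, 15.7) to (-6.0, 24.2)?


|19-(-6)| + |15.7-24.2| = 25 + 8.5 = 33.5

33.5


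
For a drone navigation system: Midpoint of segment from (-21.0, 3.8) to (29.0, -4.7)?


M = (((-21)+29)/2, (3.8+(-4.7))/2)
= (4, -0.45)

(4, -0.45)


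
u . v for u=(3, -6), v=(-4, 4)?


u . v = u_x*v_x + u_y*v_y = 3*(-4) + (-6)*4
= (-12) + (-24) = -36

-36


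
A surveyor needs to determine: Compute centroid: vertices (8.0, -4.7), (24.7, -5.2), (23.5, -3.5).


Centroid = ((x_A+x_B+x_C)/3, (y_A+y_B+y_C)/3)
= ((8+24.7+23.5)/3, ((-4.7)+(-5.2)+(-3.5))/3)
= (18.7333, -4.4667)

(18.7333, -4.4667)


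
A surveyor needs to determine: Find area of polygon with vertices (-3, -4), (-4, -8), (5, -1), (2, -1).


Shoelace sum: ((-3)*(-8) - (-4)*(-4)) + ((-4)*(-1) - 5*(-8)) + (5*(-1) - 2*(-1)) + (2*(-4) - (-3)*(-1))
= 38
Area = |38|/2 = 19

19


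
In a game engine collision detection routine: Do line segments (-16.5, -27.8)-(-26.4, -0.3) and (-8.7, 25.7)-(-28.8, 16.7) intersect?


Cross products: d1=1005.15, d2=363.3, d3=-744.15, d4=-102.3
d1*d2 < 0 and d3*d4 < 0? no

No, they don't intersect


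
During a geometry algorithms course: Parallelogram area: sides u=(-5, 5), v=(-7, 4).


|u x v| = |(-5)*4 - 5*(-7)|
= |(-20) - (-35)| = 15

15


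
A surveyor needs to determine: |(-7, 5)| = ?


|u| = sqrt((-7)^2 + 5^2) = sqrt(74) = 8.6023

8.6023


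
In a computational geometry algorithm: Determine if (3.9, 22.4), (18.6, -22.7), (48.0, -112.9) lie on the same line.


Cross product: (18.6-3.9)*((-112.9)-22.4) - ((-22.7)-22.4)*(48-3.9)
= 0

Yes, collinear


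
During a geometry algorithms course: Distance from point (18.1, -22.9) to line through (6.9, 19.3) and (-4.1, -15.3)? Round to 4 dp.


|cross product| = 851.72
|line direction| = sqrt(1318.16) = 36.3065
Distance = 851.72/sqrt(1318.16) = 23.4592

23.4592


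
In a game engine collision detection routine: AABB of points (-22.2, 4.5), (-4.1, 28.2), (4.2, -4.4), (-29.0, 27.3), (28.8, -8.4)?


x range: [-29, 28.8]
y range: [-8.4, 28.2]
Bounding box: (-29,-8.4) to (28.8,28.2)

(-29,-8.4) to (28.8,28.2)


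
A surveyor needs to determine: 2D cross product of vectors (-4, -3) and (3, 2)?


u x v = u_x*v_y - u_y*v_x = (-4)*2 - (-3)*3
= (-8) - (-9) = 1

1


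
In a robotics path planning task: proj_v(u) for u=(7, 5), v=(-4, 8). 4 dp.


u.v = 12, |v| = sqrt(80) = 8.9443
Scalar projection = u.v / |v| = 12 / sqrt(80) = 1.3416

1.3416


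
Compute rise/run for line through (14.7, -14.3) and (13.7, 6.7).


slope = (y2-y1)/(x2-x1) = (6.7-(-14.3))/(13.7-14.7) = 21/(-1) = -21

-21


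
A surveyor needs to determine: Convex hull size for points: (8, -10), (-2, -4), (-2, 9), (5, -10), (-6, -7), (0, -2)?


Convex hull vertices (CCW): (-6, -7), (5, -10), (8, -10), (-2, 9)
Count = 4

4


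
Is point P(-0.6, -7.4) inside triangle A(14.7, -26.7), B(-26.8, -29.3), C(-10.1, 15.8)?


Cross products: AB x AP = -840.73, BC x BP = -815.89, CA x CP = -171.61
All same sign? yes

Yes, inside


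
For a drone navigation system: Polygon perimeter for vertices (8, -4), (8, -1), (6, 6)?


Sides: (8, -4)->(8, -1): sqrt(9) = 3, (8, -1)->(6, 6): sqrt(53) = 7.28011, (6, 6)->(8, -4): sqrt(104) = 10.198039
Sum = 20.478149
Perimeter = 20.4781

20.4781


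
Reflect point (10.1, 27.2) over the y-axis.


Reflection over y-axis: (x,y) -> (-x,y)
(10.1, 27.2) -> (-10.1, 27.2)

(-10.1, 27.2)


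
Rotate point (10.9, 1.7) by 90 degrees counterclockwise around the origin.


90° CCW: (x,y) -> (-y, x)
(10.9,1.7) -> (-1.7, 10.9)

(-1.7, 10.9)


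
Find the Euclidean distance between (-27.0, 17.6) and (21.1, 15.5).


dx=48.1, dy=-2.1
d^2 = 48.1^2 + (-2.1)^2 = 2318.02
d = sqrt(2318.02) = 48.1458

48.1458


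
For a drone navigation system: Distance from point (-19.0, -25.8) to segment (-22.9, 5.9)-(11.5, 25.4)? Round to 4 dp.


Project P onto AB: t = 0 (clamped to [0,1])
Closest point on segment: (-22.9, 5.9)
Distance: 31.939

31.939


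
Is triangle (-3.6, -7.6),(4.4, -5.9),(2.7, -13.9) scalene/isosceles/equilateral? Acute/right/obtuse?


Side lengths squared: AB^2=66.89, BC^2=66.89, CA^2=79.38
Sorted: [66.89, 66.89, 79.38]
By sides: Isosceles, By angles: Acute

Isosceles, Acute


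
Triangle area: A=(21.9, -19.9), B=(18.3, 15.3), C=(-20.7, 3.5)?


Area = |x_A(y_B-y_C) + x_B(y_C-y_A) + x_C(y_A-y_B)|/2
= |258.42 + 428.22 + 728.64|/2
= 1415.28/2 = 707.64

707.64


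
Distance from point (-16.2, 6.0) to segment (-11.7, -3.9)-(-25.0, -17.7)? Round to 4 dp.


Project P onto AB: t = 0 (clamped to [0,1])
Closest point on segment: (-11.7, -3.9)
Distance: 10.8747

10.8747


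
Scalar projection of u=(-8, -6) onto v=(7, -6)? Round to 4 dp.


u.v = -20, |v| = sqrt(85) = 9.2195
Scalar projection = u.v / |v| = -20 / sqrt(85) = -2.1693

-2.1693


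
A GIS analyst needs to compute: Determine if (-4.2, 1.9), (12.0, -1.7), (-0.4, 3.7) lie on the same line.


Cross product: (12-(-4.2))*(3.7-1.9) - ((-1.7)-1.9)*((-0.4)-(-4.2))
= 42.84

No, not collinear


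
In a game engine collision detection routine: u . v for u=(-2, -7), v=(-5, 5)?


u . v = u_x*v_x + u_y*v_y = (-2)*(-5) + (-7)*5
= 10 + (-35) = -25

-25


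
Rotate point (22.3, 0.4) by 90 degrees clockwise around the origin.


90° CW: (x,y) -> (y, -x)
(22.3,0.4) -> (0.4, -22.3)

(0.4, -22.3)


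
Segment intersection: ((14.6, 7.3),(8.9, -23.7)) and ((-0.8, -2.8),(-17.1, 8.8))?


Cross products: d1=-343.27, d2=228.15, d3=-419.83, d4=-991.25
d1*d2 < 0 and d3*d4 < 0? no

No, they don't intersect


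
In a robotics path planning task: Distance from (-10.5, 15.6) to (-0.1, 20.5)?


dx=10.4, dy=4.9
d^2 = 10.4^2 + 4.9^2 = 132.17
d = sqrt(132.17) = 11.4965

11.4965


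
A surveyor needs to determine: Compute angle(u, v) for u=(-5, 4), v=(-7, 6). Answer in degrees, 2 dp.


u.v = 59, |u| = sqrt(41) = 6.4031, |v| = sqrt(85) = 9.2195
cos(theta) = u.v/(|u||v|) = 59/sqrt(3485) = 0.999426
theta = acos(0.999426) = 1.94 degrees

1.94 degrees


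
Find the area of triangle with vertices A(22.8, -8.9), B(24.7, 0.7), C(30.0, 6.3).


Area = |x_A(y_B-y_C) + x_B(y_C-y_A) + x_C(y_A-y_B)|/2
= |(-127.68) + 375.44 + (-288)|/2
= 40.24/2 = 20.12

20.12


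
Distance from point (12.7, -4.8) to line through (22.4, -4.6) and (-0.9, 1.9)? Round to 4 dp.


|cross product| = 67.71
|line direction| = sqrt(585.14) = 24.1897
Distance = 67.71/sqrt(585.14) = 2.7991

2.7991


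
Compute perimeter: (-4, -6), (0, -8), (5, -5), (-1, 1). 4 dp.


Sides: (-4, -6)->(0, -8): sqrt(20) = 4.472136, (0, -8)->(5, -5): sqrt(34) = 5.830952, (5, -5)->(-1, 1): sqrt(72) = 8.485281, (-1, 1)->(-4, -6): sqrt(58) = 7.615773
Sum = 26.404142
Perimeter = 26.4041

26.4041


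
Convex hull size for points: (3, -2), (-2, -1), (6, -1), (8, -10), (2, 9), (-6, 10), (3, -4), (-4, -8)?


Convex hull vertices (CCW): (-6, 10), (-4, -8), (8, -10), (6, -1), (2, 9)
Count = 5

5


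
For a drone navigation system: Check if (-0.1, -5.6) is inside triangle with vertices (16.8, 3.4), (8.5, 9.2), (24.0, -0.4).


Cross products: AB x AP = 172.72, BC x BP = -311.96, CA x CP = 129.02
All same sign? no

No, outside


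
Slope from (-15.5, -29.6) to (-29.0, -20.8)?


slope = (y2-y1)/(x2-x1) = ((-20.8)-(-29.6))/((-29)-(-15.5)) = 8.8/(-13.5) = -0.6519

-0.6519


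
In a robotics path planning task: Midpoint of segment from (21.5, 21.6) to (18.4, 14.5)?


M = ((21.5+18.4)/2, (21.6+14.5)/2)
= (19.95, 18.05)

(19.95, 18.05)


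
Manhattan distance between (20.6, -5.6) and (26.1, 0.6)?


|20.6-26.1| + |(-5.6)-0.6| = 5.5 + 6.2 = 11.7

11.7


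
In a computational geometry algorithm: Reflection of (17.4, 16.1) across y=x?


Reflection over y=x: (x,y) -> (y,x)
(17.4, 16.1) -> (16.1, 17.4)

(16.1, 17.4)


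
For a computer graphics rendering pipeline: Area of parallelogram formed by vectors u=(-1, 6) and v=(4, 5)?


|u x v| = |(-1)*5 - 6*4|
= |(-5) - 24| = 29

29


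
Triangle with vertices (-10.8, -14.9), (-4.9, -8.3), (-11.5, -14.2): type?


Side lengths squared: AB^2=78.37, BC^2=78.37, CA^2=0.98
Sorted: [0.98, 78.37, 78.37]
By sides: Isosceles, By angles: Acute

Isosceles, Acute


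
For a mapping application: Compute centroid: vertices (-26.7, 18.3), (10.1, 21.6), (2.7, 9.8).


Centroid = ((x_A+x_B+x_C)/3, (y_A+y_B+y_C)/3)
= (((-26.7)+10.1+2.7)/3, (18.3+21.6+9.8)/3)
= (-4.6333, 16.5667)

(-4.6333, 16.5667)


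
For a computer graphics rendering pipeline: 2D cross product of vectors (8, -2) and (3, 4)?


u x v = u_x*v_y - u_y*v_x = 8*4 - (-2)*3
= 32 - (-6) = 38

38


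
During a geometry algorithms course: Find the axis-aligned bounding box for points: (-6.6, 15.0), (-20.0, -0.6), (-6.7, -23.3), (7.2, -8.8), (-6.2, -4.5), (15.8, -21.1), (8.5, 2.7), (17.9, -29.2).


x range: [-20, 17.9]
y range: [-29.2, 15]
Bounding box: (-20,-29.2) to (17.9,15)

(-20,-29.2) to (17.9,15)


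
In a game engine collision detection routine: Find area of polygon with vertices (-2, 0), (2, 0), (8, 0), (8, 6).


Shoelace sum: ((-2)*0 - 2*0) + (2*0 - 8*0) + (8*6 - 8*0) + (8*0 - (-2)*6)
= 60
Area = |60|/2 = 30

30


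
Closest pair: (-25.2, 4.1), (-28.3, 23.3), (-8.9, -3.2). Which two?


d(P0,P1) = 19.4487, d(P0,P2) = 17.86, d(P1,P2) = 32.8422
Closest: P0 and P2

Closest pair: (-25.2, 4.1) and (-8.9, -3.2), distance = 17.86


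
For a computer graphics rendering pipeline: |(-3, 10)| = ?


|u| = sqrt((-3)^2 + 10^2) = sqrt(109) = 10.4403

10.4403


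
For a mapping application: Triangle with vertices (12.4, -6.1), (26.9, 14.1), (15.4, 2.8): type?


Side lengths squared: AB^2=618.29, BC^2=259.94, CA^2=88.21
Sorted: [88.21, 259.94, 618.29]
By sides: Scalene, By angles: Obtuse

Scalene, Obtuse


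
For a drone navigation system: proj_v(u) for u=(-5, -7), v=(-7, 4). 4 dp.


u.v = 7, |v| = sqrt(65) = 8.0623
Scalar projection = u.v / |v| = 7 / sqrt(65) = 0.8682

0.8682


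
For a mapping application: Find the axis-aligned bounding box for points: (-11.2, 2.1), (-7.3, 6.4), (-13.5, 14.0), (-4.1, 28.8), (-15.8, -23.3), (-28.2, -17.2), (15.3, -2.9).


x range: [-28.2, 15.3]
y range: [-23.3, 28.8]
Bounding box: (-28.2,-23.3) to (15.3,28.8)

(-28.2,-23.3) to (15.3,28.8)


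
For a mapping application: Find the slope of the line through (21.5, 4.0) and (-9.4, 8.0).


slope = (y2-y1)/(x2-x1) = (8-4)/((-9.4)-21.5) = 4/(-30.9) = -0.1294

-0.1294


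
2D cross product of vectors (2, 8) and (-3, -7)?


u x v = u_x*v_y - u_y*v_x = 2*(-7) - 8*(-3)
= (-14) - (-24) = 10

10


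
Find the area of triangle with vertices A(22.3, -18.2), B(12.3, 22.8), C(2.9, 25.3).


Area = |x_A(y_B-y_C) + x_B(y_C-y_A) + x_C(y_A-y_B)|/2
= |(-55.75) + 535.05 + (-118.9)|/2
= 360.4/2 = 180.2

180.2


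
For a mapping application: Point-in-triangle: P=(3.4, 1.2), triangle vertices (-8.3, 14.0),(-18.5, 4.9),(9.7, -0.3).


Cross products: AB x AP = 237.03, BC x BP = 9.54, CA x CP = 63.09
All same sign? yes

Yes, inside


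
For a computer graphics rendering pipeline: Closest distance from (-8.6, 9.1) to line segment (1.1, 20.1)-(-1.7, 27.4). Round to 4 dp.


Project P onto AB: t = 0 (clamped to [0,1])
Closest point on segment: (1.1, 20.1)
Distance: 14.6659

14.6659


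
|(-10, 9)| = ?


|u| = sqrt((-10)^2 + 9^2) = sqrt(181) = 13.4536

13.4536


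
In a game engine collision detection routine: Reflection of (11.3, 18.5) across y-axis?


Reflection over y-axis: (x,y) -> (-x,y)
(11.3, 18.5) -> (-11.3, 18.5)

(-11.3, 18.5)


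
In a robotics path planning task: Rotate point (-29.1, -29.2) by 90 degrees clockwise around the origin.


90° CW: (x,y) -> (y, -x)
(-29.1,-29.2) -> (-29.2, 29.1)

(-29.2, 29.1)


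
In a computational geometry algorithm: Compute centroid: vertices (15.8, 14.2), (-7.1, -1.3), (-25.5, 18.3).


Centroid = ((x_A+x_B+x_C)/3, (y_A+y_B+y_C)/3)
= ((15.8+(-7.1)+(-25.5))/3, (14.2+(-1.3)+18.3)/3)
= (-5.6, 10.4)

(-5.6, 10.4)


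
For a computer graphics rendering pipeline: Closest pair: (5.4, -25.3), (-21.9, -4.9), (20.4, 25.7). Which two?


d(P0,P1) = 34.0801, d(P0,P2) = 53.1601, d(P1,P2) = 52.2078
Closest: P0 and P1

Closest pair: (5.4, -25.3) and (-21.9, -4.9), distance = 34.0801


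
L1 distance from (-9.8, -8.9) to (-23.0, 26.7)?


|(-9.8)-(-23)| + |(-8.9)-26.7| = 13.2 + 35.6 = 48.8

48.8


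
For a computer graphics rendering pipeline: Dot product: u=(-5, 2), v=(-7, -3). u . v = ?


u . v = u_x*v_x + u_y*v_y = (-5)*(-7) + 2*(-3)
= 35 + (-6) = 29

29


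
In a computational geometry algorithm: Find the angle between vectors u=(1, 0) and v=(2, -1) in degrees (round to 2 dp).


u.v = 2, |u| = sqrt(1) = 1, |v| = sqrt(5) = 2.2361
cos(theta) = u.v/(|u||v|) = 2/sqrt(5) = 0.894427
theta = acos(0.894427) = 26.57 degrees

26.57 degrees


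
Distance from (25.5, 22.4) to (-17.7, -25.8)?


dx=-43.2, dy=-48.2
d^2 = (-43.2)^2 + (-48.2)^2 = 4189.48
d = sqrt(4189.48) = 64.7262

64.7262


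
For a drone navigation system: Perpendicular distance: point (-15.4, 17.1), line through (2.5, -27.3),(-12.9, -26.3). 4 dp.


|cross product| = 665.86
|line direction| = sqrt(238.16) = 15.4324
Distance = 665.86/sqrt(238.16) = 43.1468

43.1468


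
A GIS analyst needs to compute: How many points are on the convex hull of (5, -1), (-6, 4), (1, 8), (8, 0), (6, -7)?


Convex hull vertices (CCW): (-6, 4), (6, -7), (8, 0), (1, 8)
Count = 4

4


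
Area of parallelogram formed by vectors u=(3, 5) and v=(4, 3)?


|u x v| = |3*3 - 5*4|
= |9 - 20| = 11

11


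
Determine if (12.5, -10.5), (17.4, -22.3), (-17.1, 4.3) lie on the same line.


Cross product: (17.4-12.5)*(4.3-(-10.5)) - ((-22.3)-(-10.5))*((-17.1)-12.5)
= -276.76

No, not collinear


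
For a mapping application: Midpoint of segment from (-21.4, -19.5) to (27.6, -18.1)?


M = (((-21.4)+27.6)/2, ((-19.5)+(-18.1))/2)
= (3.1, -18.8)

(3.1, -18.8)


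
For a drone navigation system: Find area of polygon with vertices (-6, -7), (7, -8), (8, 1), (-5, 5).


Shoelace sum: ((-6)*(-8) - 7*(-7)) + (7*1 - 8*(-8)) + (8*5 - (-5)*1) + ((-5)*(-7) - (-6)*5)
= 278
Area = |278|/2 = 139

139


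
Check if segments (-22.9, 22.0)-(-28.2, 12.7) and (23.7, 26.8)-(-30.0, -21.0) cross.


Cross products: d1=-1969.72, d2=-1723.65, d3=407.94, d4=161.87
d1*d2 < 0 and d3*d4 < 0? no

No, they don't intersect


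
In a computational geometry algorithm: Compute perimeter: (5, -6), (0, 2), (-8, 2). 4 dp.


Sides: (5, -6)->(0, 2): sqrt(89) = 9.433981, (0, 2)->(-8, 2): sqrt(64) = 8, (-8, 2)->(5, -6): sqrt(233) = 15.264338
Sum = 32.698319
Perimeter = 32.6983

32.6983


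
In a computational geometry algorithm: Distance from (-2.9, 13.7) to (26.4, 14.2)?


dx=29.3, dy=0.5
d^2 = 29.3^2 + 0.5^2 = 858.74
d = sqrt(858.74) = 29.3043

29.3043


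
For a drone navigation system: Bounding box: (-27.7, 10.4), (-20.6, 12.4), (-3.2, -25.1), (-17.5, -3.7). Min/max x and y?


x range: [-27.7, -3.2]
y range: [-25.1, 12.4]
Bounding box: (-27.7,-25.1) to (-3.2,12.4)

(-27.7,-25.1) to (-3.2,12.4)


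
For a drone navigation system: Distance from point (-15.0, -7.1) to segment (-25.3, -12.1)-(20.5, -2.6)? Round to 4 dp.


Project P onto AB: t = 0.2373 (clamped to [0,1])
Closest point on segment: (-14.4305, -9.8454)
Distance: 2.8039

2.8039


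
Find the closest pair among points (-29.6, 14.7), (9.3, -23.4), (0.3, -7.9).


d(P0,P1) = 54.4502, d(P0,P2) = 37.4803, d(P1,P2) = 17.9234
Closest: P1 and P2

Closest pair: (9.3, -23.4) and (0.3, -7.9), distance = 17.9234


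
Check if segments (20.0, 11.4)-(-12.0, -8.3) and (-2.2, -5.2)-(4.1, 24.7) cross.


Cross products: d1=-559.2, d2=273.49, d3=93.86, d4=-738.83
d1*d2 < 0 and d3*d4 < 0? yes

Yes, they intersect


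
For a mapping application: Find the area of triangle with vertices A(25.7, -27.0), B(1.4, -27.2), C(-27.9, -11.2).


Area = |x_A(y_B-y_C) + x_B(y_C-y_A) + x_C(y_A-y_B)|/2
= |(-411.2) + 22.12 + (-5.58)|/2
= 394.66/2 = 197.33

197.33


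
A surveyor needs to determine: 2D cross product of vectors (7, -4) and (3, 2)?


u x v = u_x*v_y - u_y*v_x = 7*2 - (-4)*3
= 14 - (-12) = 26

26


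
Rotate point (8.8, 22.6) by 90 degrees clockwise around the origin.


90° CW: (x,y) -> (y, -x)
(8.8,22.6) -> (22.6, -8.8)

(22.6, -8.8)


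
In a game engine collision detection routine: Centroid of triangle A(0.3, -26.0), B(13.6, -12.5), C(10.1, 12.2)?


Centroid = ((x_A+x_B+x_C)/3, (y_A+y_B+y_C)/3)
= ((0.3+13.6+10.1)/3, ((-26)+(-12.5)+12.2)/3)
= (8, -8.7667)

(8, -8.7667)


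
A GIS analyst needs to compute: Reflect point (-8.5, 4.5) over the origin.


Reflection over origin: (x,y) -> (-x,-y)
(-8.5, 4.5) -> (8.5, -4.5)

(8.5, -4.5)


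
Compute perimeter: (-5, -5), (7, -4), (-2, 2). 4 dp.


Sides: (-5, -5)->(7, -4): sqrt(145) = 12.041595, (7, -4)->(-2, 2): sqrt(117) = 10.816654, (-2, 2)->(-5, -5): sqrt(58) = 7.615773
Sum = 30.474022
Perimeter = 30.474

30.474


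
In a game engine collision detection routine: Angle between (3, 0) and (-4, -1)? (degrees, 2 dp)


u.v = -12, |u| = sqrt(9) = 3, |v| = sqrt(17) = 4.1231
cos(theta) = u.v/(|u||v|) = -12/sqrt(153) = -0.970143
theta = acos(-0.970143) = 165.96 degrees

165.96 degrees


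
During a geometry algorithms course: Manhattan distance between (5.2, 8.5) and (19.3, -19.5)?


|5.2-19.3| + |8.5-(-19.5)| = 14.1 + 28 = 42.1

42.1


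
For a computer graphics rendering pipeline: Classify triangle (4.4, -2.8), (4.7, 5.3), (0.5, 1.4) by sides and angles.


Side lengths squared: AB^2=65.7, BC^2=32.85, CA^2=32.85
Sorted: [32.85, 32.85, 65.7]
By sides: Isosceles, By angles: Right

Isosceles, Right


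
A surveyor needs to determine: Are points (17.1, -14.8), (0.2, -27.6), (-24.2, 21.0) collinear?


Cross product: (0.2-17.1)*(21-(-14.8)) - ((-27.6)-(-14.8))*((-24.2)-17.1)
= -1133.66

No, not collinear


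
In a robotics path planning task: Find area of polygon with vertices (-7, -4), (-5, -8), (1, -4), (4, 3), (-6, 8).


Shoelace sum: ((-7)*(-8) - (-5)*(-4)) + ((-5)*(-4) - 1*(-8)) + (1*3 - 4*(-4)) + (4*8 - (-6)*3) + ((-6)*(-4) - (-7)*8)
= 213
Area = |213|/2 = 106.5

106.5


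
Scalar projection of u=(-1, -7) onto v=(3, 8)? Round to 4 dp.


u.v = -59, |v| = sqrt(73) = 8.544
Scalar projection = u.v / |v| = -59 / sqrt(73) = -6.9054

-6.9054


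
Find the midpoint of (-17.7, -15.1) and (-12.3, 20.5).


M = (((-17.7)+(-12.3))/2, ((-15.1)+20.5)/2)
= (-15, 2.7)

(-15, 2.7)


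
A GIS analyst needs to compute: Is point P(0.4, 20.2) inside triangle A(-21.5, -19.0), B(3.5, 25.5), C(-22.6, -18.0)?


Cross products: AB x AP = 5.45, BC x BP = 3.48, CA x CP = 65.02
All same sign? yes

Yes, inside


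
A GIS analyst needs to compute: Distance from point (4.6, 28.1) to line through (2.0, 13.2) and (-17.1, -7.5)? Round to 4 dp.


|cross product| = 230.77
|line direction| = sqrt(793.3) = 28.1656
Distance = 230.77/sqrt(793.3) = 8.1933

8.1933


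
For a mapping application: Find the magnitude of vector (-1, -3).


|u| = sqrt((-1)^2 + (-3)^2) = sqrt(10) = 3.1623

3.1623


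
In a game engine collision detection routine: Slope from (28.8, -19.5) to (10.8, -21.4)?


slope = (y2-y1)/(x2-x1) = ((-21.4)-(-19.5))/(10.8-28.8) = (-1.9)/(-18) = 0.1056

0.1056


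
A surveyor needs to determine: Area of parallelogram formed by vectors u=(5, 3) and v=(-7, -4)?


|u x v| = |5*(-4) - 3*(-7)|
= |(-20) - (-21)| = 1

1


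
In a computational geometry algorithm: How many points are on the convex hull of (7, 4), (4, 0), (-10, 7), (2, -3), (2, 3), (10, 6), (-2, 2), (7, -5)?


Convex hull vertices (CCW): (-10, 7), (2, -3), (7, -5), (10, 6)
Count = 4

4


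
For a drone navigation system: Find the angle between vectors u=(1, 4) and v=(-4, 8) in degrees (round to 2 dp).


u.v = 28, |u| = sqrt(17) = 4.1231, |v| = sqrt(80) = 8.9443
cos(theta) = u.v/(|u||v|) = 28/sqrt(1360) = 0.759257
theta = acos(0.759257) = 40.6 degrees

40.6 degrees


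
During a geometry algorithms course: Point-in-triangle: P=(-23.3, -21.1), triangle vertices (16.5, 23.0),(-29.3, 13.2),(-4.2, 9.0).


Cross products: AB x AP = 1629.74, BC x BP = -835.73, CA x CP = -355.67
All same sign? no

No, outside


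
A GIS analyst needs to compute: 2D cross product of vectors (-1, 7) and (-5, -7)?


u x v = u_x*v_y - u_y*v_x = (-1)*(-7) - 7*(-5)
= 7 - (-35) = 42

42


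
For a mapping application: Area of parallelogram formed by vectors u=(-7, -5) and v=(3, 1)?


|u x v| = |(-7)*1 - (-5)*3|
= |(-7) - (-15)| = 8

8


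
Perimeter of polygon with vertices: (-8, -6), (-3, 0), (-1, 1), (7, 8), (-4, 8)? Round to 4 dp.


Sides: (-8, -6)->(-3, 0): sqrt(61) = 7.81025, (-3, 0)->(-1, 1): sqrt(5) = 2.236068, (-1, 1)->(7, 8): sqrt(113) = 10.630146, (7, 8)->(-4, 8): sqrt(121) = 11, (-4, 8)->(-8, -6): sqrt(212) = 14.56022
Sum = 46.236684
Perimeter = 46.2367

46.2367


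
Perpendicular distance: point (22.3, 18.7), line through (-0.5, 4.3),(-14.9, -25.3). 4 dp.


|cross product| = 467.52
|line direction| = sqrt(1083.52) = 32.9169
Distance = 467.52/sqrt(1083.52) = 14.2031

14.2031


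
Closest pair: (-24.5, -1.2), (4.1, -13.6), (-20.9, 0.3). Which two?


d(P0,P1) = 31.1724, d(P0,P2) = 3.9, d(P1,P2) = 28.6044
Closest: P0 and P2

Closest pair: (-24.5, -1.2) and (-20.9, 0.3), distance = 3.9


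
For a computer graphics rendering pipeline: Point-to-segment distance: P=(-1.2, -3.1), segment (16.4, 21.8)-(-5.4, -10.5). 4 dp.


Project P onto AB: t = 0.7823 (clamped to [0,1])
Closest point on segment: (-0.6542, -3.4684)
Distance: 0.6585

0.6585


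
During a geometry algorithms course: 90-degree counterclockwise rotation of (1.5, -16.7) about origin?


90° CCW: (x,y) -> (-y, x)
(1.5,-16.7) -> (16.7, 1.5)

(16.7, 1.5)


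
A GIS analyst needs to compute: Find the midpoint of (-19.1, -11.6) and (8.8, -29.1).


M = (((-19.1)+8.8)/2, ((-11.6)+(-29.1))/2)
= (-5.15, -20.35)

(-5.15, -20.35)


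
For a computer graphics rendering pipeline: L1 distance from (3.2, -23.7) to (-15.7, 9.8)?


|3.2-(-15.7)| + |(-23.7)-9.8| = 18.9 + 33.5 = 52.4

52.4


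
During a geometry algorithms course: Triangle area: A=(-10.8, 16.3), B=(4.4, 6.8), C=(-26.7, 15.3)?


Area = |x_A(y_B-y_C) + x_B(y_C-y_A) + x_C(y_A-y_B)|/2
= |91.8 + (-4.4) + (-253.65)|/2
= 166.25/2 = 83.125

83.125


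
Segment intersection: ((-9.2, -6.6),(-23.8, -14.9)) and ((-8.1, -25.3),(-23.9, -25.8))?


Cross products: d1=-296.01, d2=-172.17, d3=282.15, d4=158.31
d1*d2 < 0 and d3*d4 < 0? no

No, they don't intersect


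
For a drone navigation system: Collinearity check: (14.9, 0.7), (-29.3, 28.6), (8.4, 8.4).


Cross product: ((-29.3)-14.9)*(8.4-0.7) - (28.6-0.7)*(8.4-14.9)
= -158.99

No, not collinear


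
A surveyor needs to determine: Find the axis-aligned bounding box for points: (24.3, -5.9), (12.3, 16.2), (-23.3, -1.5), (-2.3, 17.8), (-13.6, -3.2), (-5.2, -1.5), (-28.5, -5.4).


x range: [-28.5, 24.3]
y range: [-5.9, 17.8]
Bounding box: (-28.5,-5.9) to (24.3,17.8)

(-28.5,-5.9) to (24.3,17.8)


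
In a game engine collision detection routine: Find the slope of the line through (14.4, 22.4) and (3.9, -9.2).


slope = (y2-y1)/(x2-x1) = ((-9.2)-22.4)/(3.9-14.4) = (-31.6)/(-10.5) = 3.0095

3.0095


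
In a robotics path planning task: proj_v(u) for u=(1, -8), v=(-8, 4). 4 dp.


u.v = -40, |v| = sqrt(80) = 8.9443
Scalar projection = u.v / |v| = -40 / sqrt(80) = -4.4721

-4.4721


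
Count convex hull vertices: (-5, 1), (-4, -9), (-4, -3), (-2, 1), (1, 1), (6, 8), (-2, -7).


Convex hull vertices (CCW): (-5, 1), (-4, -9), (-2, -7), (6, 8)
Count = 4

4
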